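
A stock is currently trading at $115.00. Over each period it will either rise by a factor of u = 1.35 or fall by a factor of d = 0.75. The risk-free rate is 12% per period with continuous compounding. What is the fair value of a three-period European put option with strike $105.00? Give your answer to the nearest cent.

$5.21

Risk-neutral probability p = (e^0.12 − 0.75)/(1.35 − 0.75) = 0.3775/0.6000 = 0.6292
Terminal stock prices: S_uuu = 282.9, S_uud = 157.2, S_udd = 87.33, S_ddd = 48.52
Terminal payoffs (K − S): max(-177.9, 0) = 0, max(-52.19, 0) = 0, max(17.67, 0) = 17.67, max(56.48, 0) = 56.48
Node uu (S = 209.6): V_uu = e^(−0.12)·[0.6292·0.0000 + 0.3708·0.0000] = 0.0000
Node ud (S = 116.4): V_ud = e^(−0.12)·[0.6292·0.0000 + 0.3708·17.6719] = 5.8124
Node dd (S = 64.69): V_dd = e^(−0.12)·[0.6292·17.6719 + 0.3708·56.4844] = 28.4391
Node u (S = 155.2): V_u = e^(−0.12)·[0.6292·0.0000 + 0.3708·5.8124] = 1.9117
Node d (S = 86.25): V_d = e^(−0.12)·[0.6292·5.8124 + 0.3708·28.4391] = 12.5971
Node 0 (S = 115): V_0 = e^(−0.12)·[0.6292·1.9117 + 0.3708·12.5971] = 5.2100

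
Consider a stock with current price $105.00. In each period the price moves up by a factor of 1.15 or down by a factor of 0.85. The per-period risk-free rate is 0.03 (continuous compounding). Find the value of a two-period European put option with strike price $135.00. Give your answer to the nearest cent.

Risk-neutral probability p = (e^0.03 − 0.85)/(1.15 − 0.85) = 0.1805/0.3000 = 0.6015
Terminal stock prices: S_uu = 138.9, S_ud = 102.6, S_dd = 75.86
Terminal payoffs (K − S): max(-3.862, 0) = 0, max(32.36, 0) = 32.36, max(59.14, 0) = 59.14
Node u (S = 120.7): V_u = e^(−0.03)·[0.6015·0.0000 + 0.3985·32.3625] = 12.5148
Node d (S = 89.25): V_d = e^(−0.03)·[0.6015·32.3625 + 0.3985·59.1375] = 41.7601
Node 0 (S = 105): V_0 = e^(−0.03)·[0.6015·12.5148 + 0.3985·41.7601] = 23.4544

$23.45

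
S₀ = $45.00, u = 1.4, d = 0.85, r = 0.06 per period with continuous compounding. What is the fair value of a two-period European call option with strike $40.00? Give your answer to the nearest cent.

Risk-neutral probability p = (e^0.06 − 0.85)/(1.4 − 0.85) = 0.2118/0.5500 = 0.3852
Terminal stock prices: S_uu = 88.2, S_ud = 53.55, S_dd = 32.51
Terminal payoffs (S − K): max(48.2, 0) = 48.2, max(13.55, 0) = 13.55, max(-7.488, 0) = 0
Node u (S = 63): V_u = e^(−0.06)·[0.3852·48.2000 + 0.6148·13.5500] = 25.3294
Node d (S = 38.25): V_d = e^(−0.06)·[0.3852·13.5500 + 0.6148·0.0000] = 4.9150
Node 0 (S = 45): V_0 = e^(−0.06)·[0.3852·25.3294 + 0.6148·4.9150] = 12.0336

$12.03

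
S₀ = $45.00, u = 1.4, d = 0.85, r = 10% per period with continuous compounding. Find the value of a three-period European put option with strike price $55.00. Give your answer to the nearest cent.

Risk-neutral probability p = (e^0.1 − 0.85)/(1.4 − 0.85) = 0.2552/0.5500 = 0.4639
Terminal stock prices: S_uuu = 123.5, S_uud = 74.97, S_udd = 45.52, S_ddd = 27.64
Terminal payoffs (K − S): max(-68.48, 0) = 0, max(-19.97, 0) = 0, max(9.483, 0) = 9.483, max(27.36, 0) = 27.36
Node uu (S = 88.2): V_uu = e^(−0.1)·[0.4639·0.0000 + 0.5361·0.0000] = 0.0000
Node ud (S = 53.55): V_ud = e^(−0.1)·[0.4639·0.0000 + 0.5361·9.4825] = 4.5994
Node dd (S = 32.51): V_dd = e^(−0.1)·[0.4639·9.4825 + 0.5361·27.3644] = 17.2536
Node u (S = 63): V_u = e^(−0.1)·[0.4639·0.0000 + 0.5361·4.5994] = 2.2309
Node d (S = 38.25): V_d = e^(−0.1)·[0.4639·4.5994 + 0.5361·17.2536] = 10.2995
Node 0 (S = 45): V_0 = e^(−0.1)·[0.4639·2.2309 + 0.5361·10.2995] = 5.9322

$5.93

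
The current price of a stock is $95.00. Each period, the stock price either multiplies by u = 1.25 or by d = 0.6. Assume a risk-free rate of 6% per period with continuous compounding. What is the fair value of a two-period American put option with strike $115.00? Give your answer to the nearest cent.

Risk-neutral probability p = (e^0.06 − 0.6)/(1.25 − 0.6) = 0.4618/0.6500 = 0.7105
Terminal stock prices: S_uu = 148.4, S_ud = 71.25, S_dd = 34.2
Terminal payoffs (K − S): max(-33.44, 0) = 0, max(43.75, 0) = 43.75, max(80.8, 0) = 80.8
Node u (S = 118.8): continuation = e^(−0.06)·[0.7105·0.0000 + 0.2895·43.7500] = 11.9273; exercise value = 0.0000 ≤ continuation, so V_u = 11.9273
Node d (S = 57): continuation = e^(−0.06)·[0.7105·43.7500 + 0.2895·80.8000] = 51.3029; exercise value = 58.0000 > continuation, so V_d = 58.0000 (exercise)
Node 0 (S = 95): continuation = e^(−0.06)·[0.7105·11.9273 + 0.2895·58.0000] = 23.7932; exercise value = 20.0000 ≤ continuation, so V_0 = 23.7932

$23.79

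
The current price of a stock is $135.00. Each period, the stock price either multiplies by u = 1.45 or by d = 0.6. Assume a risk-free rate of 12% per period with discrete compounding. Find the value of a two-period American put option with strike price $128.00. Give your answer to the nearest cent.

$18.29

Risk-neutral probability p = (1 + 0.12 − 0.6)/(1.45 − 0.6) = 0.5200/0.8500 = 0.6118
Terminal stock prices: S_uu = 283.8, S_ud = 117.4, S_dd = 48.6
Terminal payoffs (K − S): max(-155.8, 0) = 0, max(10.55, 0) = 10.55, max(79.4, 0) = 79.4
Node u (S = 195.8): continuation = 1/1.12·[0.6118·0.0000 + 0.3882·10.5500] = 3.6570; exercise value = 0.0000 ≤ continuation, so V_u = 3.6570
Node d (S = 81): continuation = 1/1.12·[0.6118·10.5500 + 0.3882·79.4000] = 33.2857; exercise value = 47.0000 > continuation, so V_d = 47.0000 (exercise)
Node 0 (S = 135): continuation = 1/1.12·[0.6118·3.6570 + 0.3882·47.0000] = 18.2896; exercise value = 0.0000 ≤ continuation, so V_0 = 18.2896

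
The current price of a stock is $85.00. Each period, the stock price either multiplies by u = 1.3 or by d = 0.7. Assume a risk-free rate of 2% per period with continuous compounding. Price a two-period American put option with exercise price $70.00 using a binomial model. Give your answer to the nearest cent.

Risk-neutral probability p = (e^0.02 − 0.7)/(1.3 − 0.7) = 0.3202/0.6000 = 0.5337
Terminal stock prices: S_uu = 143.7, S_ud = 77.35, S_dd = 41.65
Terminal payoffs (K − S): max(-73.65, 0) = 0, max(-7.35, 0) = 0, max(28.35, 0) = 28.35
Node u (S = 110.5): continuation = e^(−0.02)·[0.5337·0.0000 + 0.4663·0.0000] = 0.0000; exercise value = 0.0000 ≤ continuation, so V_u = 0.0000
Node d (S = 59.5): continuation = e^(−0.02)·[0.5337·0.0000 + 0.4663·28.3500] = 12.9587; exercise value = 10.5000 ≤ continuation, so V_d = 12.9587
Node 0 (S = 85): continuation = e^(−0.02)·[0.5337·0.0000 + 0.4663·12.9587] = 5.9234; exercise value = 0.0000 ≤ continuation, so V_0 = 5.9234

$5.92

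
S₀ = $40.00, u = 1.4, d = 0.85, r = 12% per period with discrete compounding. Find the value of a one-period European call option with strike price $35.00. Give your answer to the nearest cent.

Risk-neutral probability p = (1 + 0.12 − 0.85)/(1.4 − 0.85) = 0.2700/0.5500 = 0.4909
Terminal stock prices: S_u = 56, S_d = 34
Terminal payoffs (S − K): max(21, 0) = 21, max(-1, 0) = 0
Node 0 (S = 40): V_0 = 1/1.12·[0.4909·21.0000 + 0.5091·0.0000] = 9.2045

$9.20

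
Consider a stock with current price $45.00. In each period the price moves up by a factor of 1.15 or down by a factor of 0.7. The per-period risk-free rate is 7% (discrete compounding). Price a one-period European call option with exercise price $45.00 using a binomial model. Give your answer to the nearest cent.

Risk-neutral probability p = (1 + 0.07 − 0.7)/(1.15 − 0.7) = 0.3700/0.4500 = 0.8222
Terminal stock prices: S_u = 51.75, S_d = 31.5
Terminal payoffs (S − K): max(6.75, 0) = 6.75, max(-13.5, 0) = 0
Node 0 (S = 45): V_0 = 1/1.07·[0.8222·6.7500 + 0.1778·0.0000] = 5.1869

$5.19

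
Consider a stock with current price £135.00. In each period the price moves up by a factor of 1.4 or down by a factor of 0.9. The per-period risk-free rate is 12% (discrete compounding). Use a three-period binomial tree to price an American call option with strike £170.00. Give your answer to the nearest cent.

£27.93

Risk-neutral probability p = (1 + 0.12 − 0.9)/(1.4 − 0.9) = 0.2200/0.5000 = 0.4400
Terminal stock prices: S_uuu = 370.4, S_uud = 238.1, S_udd = 153.1, S_ddd = 98.42
Terminal payoffs (S − K): max(200.4, 0) = 200.4, max(68.14, 0) = 68.14, max(-16.91, 0) = 0, max(-71.58, 0) = 0
Node uu (S = 264.6): continuation = 1/1.12·[0.4400·200.4400 + 0.5600·68.1400] = 112.8143; exercise value = 94.6000 ≤ continuation, so V_uu = 112.8143
Node ud (S = 170.1): continuation = 1/1.12·[0.4400·68.1400 + 0.5600·0.0000] = 26.7693; exercise value = 0.1000 ≤ continuation, so V_ud = 26.7693
Node dd (S = 109.4): continuation = 1/1.12·[0.4400·0.0000 + 0.5600·0.0000] = 0.0000; exercise value = 0.0000 ≤ continuation, so V_dd = 0.0000
Node u (S = 189): continuation = 1/1.12·[0.4400·112.8143 + 0.5600·26.7693] = 57.7045; exercise value = 19.0000 ≤ continuation, so V_u = 57.7045
Node d (S = 121.5): continuation = 1/1.12·[0.4400·26.7693 + 0.5600·0.0000] = 10.5165; exercise value = 0.0000 ≤ continuation, so V_d = 10.5165
Node 0 (S = 135): continuation = 1/1.12·[0.4400·57.7045 + 0.5600·10.5165] = 27.9279; exercise value = 0.0000 ≤ continuation, so V_0 = 27.9279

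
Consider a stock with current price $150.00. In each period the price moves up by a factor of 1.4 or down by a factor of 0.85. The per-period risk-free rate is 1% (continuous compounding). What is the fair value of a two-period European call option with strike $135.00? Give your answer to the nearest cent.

Risk-neutral probability p = (e^0.01 − 0.85)/(1.4 − 0.85) = 0.1601/0.5500 = 0.2910
Terminal stock prices: S_uu = 294, S_ud = 178.5, S_dd = 108.4
Terminal payoffs (S − K): max(159, 0) = 159, max(43.5, 0) = 43.5, max(-26.63, 0) = 0
Node u (S = 210): V_u = e^(−0.01)·[0.2910·159.0000 + 0.7090·43.5000] = 76.3433
Node d (S = 127.5): V_d = e^(−0.01)·[0.2910·43.5000 + 0.7090·0.0000] = 12.5326
Node 0 (S = 150): V_0 = e^(−0.01)·[0.2910·76.3433 + 0.7090·12.5326] = 30.7920

$30.79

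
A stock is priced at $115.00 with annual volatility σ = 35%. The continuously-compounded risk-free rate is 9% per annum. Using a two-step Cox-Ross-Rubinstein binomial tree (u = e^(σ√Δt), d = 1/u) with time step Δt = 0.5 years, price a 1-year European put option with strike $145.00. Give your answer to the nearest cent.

CRR parameters: u = e^(σ√Δt) = e^(0.35·√0.5) = 1.2808, d = 1/u = 0.7808
Per-period rate: rΔt = 0.09·0.5 = 0.045, so R = e^0.045 = 1.0460
Risk-neutral probability p = (e^0.045 − 0.7808)/(1.2808 − 0.7808) = 0.2653/0.5000 = 0.5305
Terminal stock prices: S_uu = 188.7, S_ud = 115, S_dd = 70.1
Terminal payoffs (K − S): max(-43.65, 0) = 0, max(30, 0) = 30, max(74.9, 0) = 74.9
Node u (S = 147.3): V_u = e^(−0.045)·[0.5305·0.0000 + 0.4695·30.0000] = 13.4655
Node d (S = 89.79): V_d = e^(−0.045)·[0.5305·30.0000 + 0.4695·74.8976] = 48.8322
Node 0 (S = 115): V_0 = e^(−0.045)·[0.5305·13.4655 + 0.4695·48.8322] = 28.7474

$28.75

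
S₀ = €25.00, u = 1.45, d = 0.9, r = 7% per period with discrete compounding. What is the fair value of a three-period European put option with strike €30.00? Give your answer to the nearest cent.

€3.40

Risk-neutral probability p = (1 + 0.07 − 0.9)/(1.45 − 0.9) = 0.1700/0.5500 = 0.3091
Terminal stock prices: S_uuu = 76.22, S_uud = 47.31, S_udd = 29.36, S_ddd = 18.23
Terminal payoffs (K − S): max(-46.22, 0) = 0, max(-17.31, 0) = 0, max(0.6375, 0) = 0.6375, max(11.77, 0) = 11.77
Node uu (S = 52.56): V_uu = 1/1.07·[0.3091·0.0000 + 0.6909·0.0000] = 0.0000
Node ud (S = 32.62): V_ud = 1/1.07·[0.3091·0.0000 + 0.6909·0.6375] = 0.4116
Node dd (S = 20.25): V_dd = 1/1.07·[0.3091·0.6375 + 0.6909·11.7750] = 7.7874
Node u (S = 36.25): V_u = 1/1.07·[0.3091·0.0000 + 0.6909·0.4116] = 0.2658
Node d (S = 22.5): V_d = 1/1.07·[0.3091·0.4116 + 0.6909·7.7874] = 5.1473
Node 0 (S = 25): V_0 = 1/1.07·[0.3091·0.2658 + 0.6909·5.1473] = 3.4004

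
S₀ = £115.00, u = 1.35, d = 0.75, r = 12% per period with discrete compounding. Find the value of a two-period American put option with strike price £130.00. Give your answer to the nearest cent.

Risk-neutral probability p = (1 + 0.12 − 0.75)/(1.35 − 0.75) = 0.3700/0.6000 = 0.6167
Terminal stock prices: S_uu = 209.6, S_ud = 116.4, S_dd = 64.69
Terminal payoffs (K − S): max(-79.59, 0) = 0, max(13.56, 0) = 13.56, max(65.31, 0) = 65.31
Node u (S = 155.2): continuation = 1/1.12·[0.6167·0.0000 + 0.3833·13.5625] = 4.6419; exercise value = 0.0000 ≤ continuation, so V_u = 4.6419
Node d (S = 86.25): continuation = 1/1.12·[0.6167·13.5625 + 0.3833·65.3125] = 29.8214; exercise value = 43.7500 > continuation, so V_d = 43.7500 (exercise)
Node 0 (S = 115): continuation = 1/1.12·[0.6167·4.6419 + 0.3833·43.7500] = 17.5298; exercise value = 15.0000 ≤ continuation, so V_0 = 17.5298

£17.53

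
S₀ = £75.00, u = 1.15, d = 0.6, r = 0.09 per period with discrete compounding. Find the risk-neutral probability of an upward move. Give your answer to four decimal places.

p = 0.8909

Risk-neutral probability p = (1 + 0.09 − 0.6)/(1.15 − 0.6) = 0.4900/0.5500 = 0.8909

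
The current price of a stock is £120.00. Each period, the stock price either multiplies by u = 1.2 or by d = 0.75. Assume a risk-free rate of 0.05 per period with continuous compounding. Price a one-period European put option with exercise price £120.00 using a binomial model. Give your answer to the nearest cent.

£9.43

Risk-neutral probability p = (e^0.05 − 0.75)/(1.2 − 0.75) = 0.3013/0.4500 = 0.6695
Terminal stock prices: S_u = 144, S_d = 90
Terminal payoffs (K − S): max(-24, 0) = 0, max(30, 0) = 30
Node 0 (S = 120): V_0 = e^(−0.05)·[0.6695·0.0000 + 0.3305·30.0000] = 9.4317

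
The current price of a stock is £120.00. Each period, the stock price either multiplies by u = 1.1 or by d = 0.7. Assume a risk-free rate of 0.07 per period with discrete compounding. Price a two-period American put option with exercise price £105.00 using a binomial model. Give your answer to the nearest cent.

Risk-neutral probability p = (1 + 0.07 − 0.7)/(1.1 − 0.7) = 0.3700/0.4000 = 0.9250
Terminal stock prices: S_uu = 145.2, S_ud = 92.4, S_dd = 58.8
Terminal payoffs (K − S): max(-40.2, 0) = 0, max(12.6, 0) = 12.6, max(46.2, 0) = 46.2
Node u (S = 132): continuation = 1/1.07·[0.9250·0.0000 + 0.0750·12.6000] = 0.8832; exercise value = 0.0000 ≤ continuation, so V_u = 0.8832
Node d (S = 84): continuation = 1/1.07·[0.9250·12.6000 + 0.0750·46.2000] = 14.1308; exercise value = 21.0000 > continuation, so V_d = 21.0000 (exercise)
Node 0 (S = 120): continuation = 1/1.07·[0.9250·0.8832 + 0.0750·21.0000] = 2.2355; exercise value = 0.0000 ≤ continuation, so V_0 = 2.2355

£2.24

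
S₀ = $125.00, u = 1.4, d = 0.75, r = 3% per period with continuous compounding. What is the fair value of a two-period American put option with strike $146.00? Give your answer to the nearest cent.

Risk-neutral probability p = (e^0.03 − 0.75)/(1.4 − 0.75) = 0.2805/0.6500 = 0.4315
Terminal stock prices: S_uu = 245, S_ud = 131.2, S_dd = 70.31
Terminal payoffs (K − S): max(-99, 0) = 0, max(14.75, 0) = 14.75, max(75.69, 0) = 75.69
Node u (S = 175): continuation = e^(−0.03)·[0.4315·0.0000 + 0.5685·14.7500] = 8.1380; exercise value = 0.0000 ≤ continuation, so V_u = 8.1380
Node d (S = 93.75): continuation = e^(−0.03)·[0.4315·14.7500 + 0.5685·75.6875] = 47.9350; exercise value = 52.2500 > continuation, so V_d = 52.2500 (exercise)
Node 0 (S = 125): continuation = e^(−0.03)·[0.4315·8.1380 + 0.5685·52.2500] = 32.2353; exercise value = 21.0000 ≤ continuation, so V_0 = 32.2353

$32.24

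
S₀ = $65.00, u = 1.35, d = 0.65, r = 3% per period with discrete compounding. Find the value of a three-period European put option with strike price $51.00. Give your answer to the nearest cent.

$7.24

Risk-neutral probability p = (1 + 0.03 − 0.65)/(1.35 − 0.65) = 0.3800/0.7000 = 0.5429
Terminal stock prices: S_uuu = 159.9, S_uud = 77, S_udd = 37.07, S_ddd = 17.85
Terminal payoffs (K − S): max(-108.9, 0) = 0, max(-26, 0) = 0, max(13.93, 0) = 13.93, max(33.15, 0) = 33.15
Node uu (S = 118.5): V_uu = 1/1.03·[0.5429·0.0000 + 0.4571·0.0000] = 0.0000
Node ud (S = 57.04): V_ud = 1/1.03·[0.5429·0.0000 + 0.4571·13.9256] = 6.1806
Node dd (S = 27.46): V_dd = 1/1.03·[0.5429·13.9256 + 0.4571·33.1494] = 22.0521
Node u (S = 87.75): V_u = 1/1.03·[0.5429·0.0000 + 0.4571·6.1806] = 2.7431
Node d (S = 42.25): V_d = 1/1.03·[0.5429·6.1806 + 0.4571·22.0521] = 13.0448
Node 0 (S = 65): V_0 = 1/1.03·[0.5429·2.7431 + 0.4571·13.0448] = 7.2354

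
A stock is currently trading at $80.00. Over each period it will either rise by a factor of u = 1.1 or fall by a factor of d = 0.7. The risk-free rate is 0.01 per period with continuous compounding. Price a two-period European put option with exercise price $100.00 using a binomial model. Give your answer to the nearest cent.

Risk-neutral probability p = (e^0.01 − 0.7)/(1.1 − 0.7) = 0.3101/0.4000 = 0.7751
Terminal stock prices: S_uu = 96.8, S_ud = 61.6, S_dd = 39.2
Terminal payoffs (K − S): max(3.2, 0) = 3.2, max(38.4, 0) = 38.4, max(60.8, 0) = 60.8
Node u (S = 88): V_u = e^(−0.01)·[0.7751·3.2000 + 0.2249·38.4000] = 11.0050
Node d (S = 56): V_d = e^(−0.01)·[0.7751·38.4000 + 0.2249·60.8000] = 43.0050
Node 0 (S = 80): V_0 = e^(−0.01)·[0.7751·11.0050 + 0.2249·43.0050] = 18.0199

$18.02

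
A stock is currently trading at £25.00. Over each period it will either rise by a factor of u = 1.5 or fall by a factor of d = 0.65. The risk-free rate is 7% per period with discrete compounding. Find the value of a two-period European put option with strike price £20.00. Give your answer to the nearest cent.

£2.11

Risk-neutral probability p = (1 + 0.07 − 0.65)/(1.5 − 0.65) = 0.4200/0.8500 = 0.4941
Terminal stock prices: S_uu = 56.25, S_ud = 24.38, S_dd = 10.56
Terminal payoffs (K − S): max(-36.25, 0) = 0, max(-4.375, 0) = 0, max(9.437, 0) = 9.437
Node u (S = 37.5): V_u = 1/1.07·[0.4941·0.0000 + 0.5059·0.0000] = 0.0000
Node d (S = 16.25): V_d = 1/1.07·[0.4941·0.0000 + 0.5059·9.4375] = 4.4619
Node 0 (S = 25): V_0 = 1/1.07·[0.4941·0.0000 + 0.5059·4.4619] = 2.1095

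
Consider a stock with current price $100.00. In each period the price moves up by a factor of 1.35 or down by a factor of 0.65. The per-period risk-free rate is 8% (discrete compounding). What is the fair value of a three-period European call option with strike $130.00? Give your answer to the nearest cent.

Risk-neutral probability p = (1 + 0.08 − 0.65)/(1.35 − 0.65) = 0.4300/0.7000 = 0.6143
Terminal stock prices: S_uuu = 246, S_uud = 118.5, S_udd = 57.04, S_ddd = 27.46
Terminal payoffs (S − K): max(116, 0) = 116, max(-11.54, 0) = 0, max(-72.96, 0) = 0, max(-102.5, 0) = 0
Node uu (S = 182.3): V_uu = 1/1.08·[0.6143·116.0375 + 0.3857·0.0000] = 66.0002
Node ud (S = 87.75): V_ud = 1/1.08·[0.6143·0.0000 + 0.3857·0.0000] = 0.0000
Node dd (S = 42.25): V_dd = 1/1.08·[0.6143·0.0000 + 0.3857·0.0000] = 0.0000
Node u (S = 135): V_u = 1/1.08·[0.6143·66.0002 + 0.3857·0.0000] = 37.5398
Node d (S = 65): V_d = 1/1.08·[0.6143·0.0000 + 0.3857·0.0000] = 0.0000
Node 0 (S = 100): V_0 = 1/1.08·[0.6143·37.5398 + 0.3857·0.0000] = 21.3520

$21.35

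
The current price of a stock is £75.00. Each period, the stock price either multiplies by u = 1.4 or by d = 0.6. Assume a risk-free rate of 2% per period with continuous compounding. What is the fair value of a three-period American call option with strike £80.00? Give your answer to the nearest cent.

Risk-neutral probability p = (e^0.02 − 0.6)/(1.4 − 0.6) = 0.4202/0.8000 = 0.5253
Terminal stock prices: S_uuu = 205.8, S_uud = 88.2, S_udd = 37.8, S_ddd = 16.2
Terminal payoffs (S − K): max(125.8, 0) = 125.8, max(8.2, 0) = 8.2, max(-42.2, 0) = 0, max(-63.8, 0) = 0
Node uu (S = 147): continuation = e^(−0.02)·[0.5253·125.8000 + 0.4747·8.2000] = 68.5841; exercise value = 67.0000 ≤ continuation, so V_uu = 68.5841
Node ud (S = 63): continuation = e^(−0.02)·[0.5253·8.2000 + 0.4747·0.0000] = 4.2218; exercise value = 0.0000 ≤ continuation, so V_ud = 4.2218
Node dd (S = 27): continuation = e^(−0.02)·[0.5253·0.0000 + 0.4747·0.0000] = 0.0000; exercise value = 0.0000 ≤ continuation, so V_dd = 0.0000
Node u (S = 105): continuation = e^(−0.02)·[0.5253·68.5841 + 0.4747·4.2218] = 37.2752; exercise value = 25.0000 ≤ continuation, so V_u = 37.2752
Node d (S = 45): continuation = e^(−0.02)·[0.5253·4.2218 + 0.4747·0.0000] = 2.1736; exercise value = 0.0000 ≤ continuation, so V_d = 2.1736
Node 0 (S = 75): continuation = e^(−0.02)·[0.5253·37.2752 + 0.4747·2.1736] = 20.2026; exercise value = 0.0000 ≤ continuation, so V_0 = 20.2026

£20.20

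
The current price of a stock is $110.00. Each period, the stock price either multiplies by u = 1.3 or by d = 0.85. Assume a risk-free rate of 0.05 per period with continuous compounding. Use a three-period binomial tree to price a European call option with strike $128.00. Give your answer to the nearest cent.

Risk-neutral probability p = (e^0.05 − 0.85)/(1.3 − 0.85) = 0.2013/0.4500 = 0.4473
Terminal stock prices: S_uuu = 241.7, S_uud = 158, S_udd = 103.3, S_ddd = 67.55
Terminal payoffs (S − K): max(113.7, 0) = 113.7, max(30.02, 0) = 30.02, max(-24.68, 0) = 0, max(-60.45, 0) = 0
Node uu (S = 185.9): V_uu = e^(−0.05)·[0.4473·113.6700 + 0.5527·30.0150] = 64.1426
Node ud (S = 121.5): V_ud = e^(−0.05)·[0.4473·30.0150 + 0.5527·0.0000] = 12.7700
Node dd (S = 79.47): V_dd = e^(−0.05)·[0.4473·0.0000 + 0.5527·0.0000] = 0.0000
Node u (S = 143): V_u = e^(−0.05)·[0.4473·64.1426 + 0.5527·12.7700] = 34.0040
Node d (S = 93.5): V_d = e^(−0.05)·[0.4473·12.7700 + 0.5527·0.0000] = 5.4331
Node 0 (S = 110): V_0 = e^(−0.05)·[0.4473·34.0040 + 0.5527·5.4331] = 17.3238

$17.32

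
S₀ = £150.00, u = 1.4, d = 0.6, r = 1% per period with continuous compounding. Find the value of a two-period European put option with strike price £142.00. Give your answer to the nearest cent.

£28.33

Risk-neutral probability p = (e^0.01 − 0.6)/(1.4 − 0.6) = 0.4101/0.8000 = 0.5126
Terminal stock prices: S_uu = 294, S_ud = 126, S_dd = 54
Terminal payoffs (K − S): max(-152, 0) = 0, max(16, 0) = 16, max(88, 0) = 88
Node u (S = 210): V_u = e^(−0.01)·[0.5126·0.0000 + 0.4874·16.0000] = 7.7214
Node d (S = 90): V_d = e^(−0.01)·[0.5126·16.0000 + 0.4874·88.0000] = 50.5871
Node 0 (S = 150): V_0 = e^(−0.01)·[0.5126·7.7214 + 0.4874·50.5871] = 28.3310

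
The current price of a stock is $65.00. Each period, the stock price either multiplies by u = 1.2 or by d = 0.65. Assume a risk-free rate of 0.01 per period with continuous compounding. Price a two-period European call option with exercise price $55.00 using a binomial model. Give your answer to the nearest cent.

Risk-neutral probability p = (e^0.01 − 0.65)/(1.2 − 0.65) = 0.3601/0.5500 = 0.6546
Terminal stock prices: S_uu = 93.6, S_ud = 50.7, S_dd = 27.46
Terminal payoffs (S − K): max(38.6, 0) = 38.6, max(-4.3, 0) = 0, max(-27.54, 0) = 0
Node u (S = 78): V_u = e^(−0.01)·[0.6546·38.6000 + 0.3454·0.0000] = 25.0175
Node d (S = 42.25): V_d = e^(−0.01)·[0.6546·0.0000 + 0.3454·0.0000] = 0.0000
Node 0 (S = 65): V_0 = e^(−0.01)·[0.6546·25.0175 + 0.3454·0.0000] = 16.2144

$16.21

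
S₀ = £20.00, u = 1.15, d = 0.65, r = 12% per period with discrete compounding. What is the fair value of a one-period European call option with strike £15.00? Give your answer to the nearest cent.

Risk-neutral probability p = (1 + 0.12 − 0.65)/(1.15 − 0.65) = 0.4700/0.5000 = 0.9400
Terminal stock prices: S_u = 23, S_d = 13
Terminal payoffs (S − K): max(8, 0) = 8, max(-2, 0) = 0
Node 0 (S = 20): V_0 = 1/1.12·[0.9400·8.0000 + 0.0600·0.0000] = 6.7143

£6.71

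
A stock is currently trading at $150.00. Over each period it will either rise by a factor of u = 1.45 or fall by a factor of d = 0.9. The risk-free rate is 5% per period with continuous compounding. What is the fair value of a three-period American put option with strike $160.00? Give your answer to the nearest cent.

$18.31

Risk-neutral probability p = (e^0.05 − 0.9)/(1.45 − 0.9) = 0.1513/0.5500 = 0.2750
Terminal stock prices: S_uuu = 457.3, S_uud = 283.8, S_udd = 176.2, S_ddd = 109.4
Terminal payoffs (K − S): max(-297.3, 0) = 0, max(-123.8, 0) = 0, max(-16.18, 0) = 0, max(50.65, 0) = 50.65
Node uu (S = 315.4): continuation = e^(−0.05)·[0.2750·0.0000 + 0.7250·0.0000] = 0.0000; exercise value = 0.0000 ≤ continuation, so V_uu = 0.0000
Node ud (S = 195.8): continuation = e^(−0.05)·[0.2750·0.0000 + 0.7250·0.0000] = 0.0000; exercise value = 0.0000 ≤ continuation, so V_ud = 0.0000
Node dd (S = 121.5): continuation = e^(−0.05)·[0.2750·0.0000 + 0.7250·50.6500] = 34.9285; exercise value = 38.5000 > continuation, so V_dd = 38.5000 (exercise)
Node u (S = 217.5): continuation = e^(−0.05)·[0.2750·0.0000 + 0.7250·0.0000] = 0.0000; exercise value = 0.0000 ≤ continuation, so V_u = 0.0000
Node d (S = 135): continuation = e^(−0.05)·[0.2750·0.0000 + 0.7250·38.5000] = 26.5498; exercise value = 25.0000 ≤ continuation, so V_d = 26.5498
Node 0 (S = 150): continuation = e^(−0.05)·[0.2750·0.0000 + 0.7250·26.5498] = 18.3089; exercise value = 10.0000 ≤ continuation, so V_0 = 18.3089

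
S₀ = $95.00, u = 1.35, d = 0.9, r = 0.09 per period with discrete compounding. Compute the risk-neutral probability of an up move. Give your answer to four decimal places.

Risk-neutral probability p = (1 + 0.09 − 0.9)/(1.35 − 0.9) = 0.1900/0.4500 = 0.4222

p = 0.4222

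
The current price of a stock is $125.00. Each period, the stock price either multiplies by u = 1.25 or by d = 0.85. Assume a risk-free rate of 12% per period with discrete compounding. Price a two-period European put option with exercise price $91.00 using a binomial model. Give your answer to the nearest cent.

$0.06

Risk-neutral probability p = (1 + 0.12 − 0.85)/(1.25 − 0.85) = 0.2700/0.4000 = 0.6750
Terminal stock prices: S_uu = 195.3, S_ud = 132.8, S_dd = 90.31
Terminal payoffs (K − S): max(-104.3, 0) = 0, max(-41.81, 0) = 0, max(0.6875, 0) = 0.6875
Node u (S = 156.2): V_u = 1/1.12·[0.6750·0.0000 + 0.3250·0.0000] = 0.0000
Node d (S = 106.2): V_d = 1/1.12·[0.6750·0.0000 + 0.3250·0.6875] = 0.1995
Node 0 (S = 125): V_0 = 1/1.12·[0.6750·0.0000 + 0.3250·0.1995] = 0.0579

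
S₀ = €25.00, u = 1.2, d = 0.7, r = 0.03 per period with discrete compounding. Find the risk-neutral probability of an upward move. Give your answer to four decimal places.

p = 0.6600

Risk-neutral probability p = (1 + 0.03 − 0.7)/(1.2 − 0.7) = 0.3300/0.5000 = 0.6600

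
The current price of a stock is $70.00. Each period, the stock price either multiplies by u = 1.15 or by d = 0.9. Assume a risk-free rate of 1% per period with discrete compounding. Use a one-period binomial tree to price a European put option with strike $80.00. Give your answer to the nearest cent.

Risk-neutral probability p = (1 + 0.01 − 0.9)/(1.15 − 0.9) = 0.1100/0.2500 = 0.4400
Terminal stock prices: S_u = 80.5, S_d = 63
Terminal payoffs (K − S): max(-0.5, 0) = 0, max(17, 0) = 17
Node 0 (S = 70): V_0 = 1/1.01·[0.4400·0.0000 + 0.5600·17.0000] = 9.4257

$9.43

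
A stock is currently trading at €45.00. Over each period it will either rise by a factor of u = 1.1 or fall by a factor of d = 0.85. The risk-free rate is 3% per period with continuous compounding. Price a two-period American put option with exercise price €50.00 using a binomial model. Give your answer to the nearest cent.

€5.00

Risk-neutral probability p = (e^0.03 − 0.85)/(1.1 − 0.85) = 0.1805/0.2500 = 0.7218
Terminal stock prices: S_uu = 54.45, S_ud = 42.08, S_dd = 32.51
Terminal payoffs (K − S): max(-4.45, 0) = 0, max(7.925, 0) = 7.925, max(17.49, 0) = 17.49
Node u (S = 49.5): continuation = e^(−0.03)·[0.7218·0.0000 + 0.2782·7.9250] = 2.1394; exercise value = 0.5000 ≤ continuation, so V_u = 2.1394
Node d (S = 38.25): continuation = e^(−0.03)·[0.7218·7.9250 + 0.2782·17.4875] = 10.2723; exercise value = 11.7500 > continuation, so V_d = 11.7500 (exercise)
Node 0 (S = 45): continuation = e^(−0.03)·[0.7218·2.1394 + 0.2782·11.7500] = 4.6707; exercise value = 5.0000 > continuation, so V_0 = 5.0000 (exercise)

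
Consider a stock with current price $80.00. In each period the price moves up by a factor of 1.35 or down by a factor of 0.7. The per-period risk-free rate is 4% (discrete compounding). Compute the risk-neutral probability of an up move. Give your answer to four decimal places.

p = 0.5231

Risk-neutral probability p = (1 + 0.04 − 0.7)/(1.35 − 0.7) = 0.3400/0.6500 = 0.5231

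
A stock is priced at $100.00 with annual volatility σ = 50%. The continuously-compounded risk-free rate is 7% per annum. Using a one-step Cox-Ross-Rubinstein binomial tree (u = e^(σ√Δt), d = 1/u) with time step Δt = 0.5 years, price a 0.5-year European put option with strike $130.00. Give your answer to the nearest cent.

CRR parameters: u = e^(σ√Δt) = e^(0.5·√0.5) = 1.4241, d = 1/u = 0.7022
Per-period rate: rΔt = 0.07·0.5 = 0.035, so R = e^0.035 = 1.0356
Risk-neutral probability p = (e^0.035 − 0.7022)/(1.4241 − 0.7022) = 0.3334/0.7219 = 0.4619
Terminal stock prices: S_u = 142.4, S_d = 70.22
Terminal payoffs (K − S): max(-12.41, 0) = 0, max(59.78, 0) = 59.78
Node 0 (S = 100): V_0 = e^(−0.035)·[0.4619·0.0000 + 0.5381·59.7811] = 31.0641

$31.06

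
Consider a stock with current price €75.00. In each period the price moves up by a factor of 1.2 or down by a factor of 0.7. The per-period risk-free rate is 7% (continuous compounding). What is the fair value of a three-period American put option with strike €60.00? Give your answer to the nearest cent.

Risk-neutral probability p = (e^0.07 − 0.7)/(1.2 − 0.7) = 0.3725/0.5000 = 0.7450
Terminal stock prices: S_uuu = 129.6, S_uud = 75.6, S_udd = 44.1, S_ddd = 25.72
Terminal payoffs (K − S): max(-69.6, 0) = 0, max(-15.6, 0) = 0, max(15.9, 0) = 15.9, max(34.28, 0) = 34.28
Node uu (S = 108): continuation = e^(−0.07)·[0.7450·0.0000 + 0.2550·0.0000] = 0.0000; exercise value = 0.0000 ≤ continuation, so V_uu = 0.0000
Node ud (S = 63): continuation = e^(−0.07)·[0.7450·0.0000 + 0.2550·15.9000] = 3.7801; exercise value = 0.0000 ≤ continuation, so V_ud = 3.7801
Node dd (S = 36.75): continuation = e^(−0.07)·[0.7450·15.9000 + 0.2550·34.2750] = 19.1936; exercise value = 23.2500 > continuation, so V_dd = 23.2500 (exercise)
Node u (S = 90): continuation = e^(−0.07)·[0.7450·0.0000 + 0.2550·3.7801] = 0.8987; exercise value = 0.0000 ≤ continuation, so V_u = 0.8987
Node d (S = 52.5): continuation = e^(−0.07)·[0.7450·3.7801 + 0.2550·23.2500] = 8.1534; exercise value = 7.5000 ≤ continuation, so V_d = 8.1534
Node 0 (S = 75): continuation = e^(−0.07)·[0.7450·0.8987 + 0.2550·8.1534] = 2.5627; exercise value = 0.0000 ≤ continuation, so V_0 = 2.5627

€2.56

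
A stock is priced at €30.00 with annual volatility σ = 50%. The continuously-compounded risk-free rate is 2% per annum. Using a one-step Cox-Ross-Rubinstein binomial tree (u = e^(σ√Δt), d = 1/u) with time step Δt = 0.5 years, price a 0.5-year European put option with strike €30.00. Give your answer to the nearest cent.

CRR parameters: u = e^(σ√Δt) = e^(0.5·√0.5) = 1.4241, d = 1/u = 0.7022
Per-period rate: rΔt = 0.02·0.5 = 0.01, so R = e^0.01 = 1.0101
Risk-neutral probability p = (e^0.01 − 0.7022)/(1.4241 − 0.7022) = 0.3079/0.7219 = 0.4264
Terminal stock prices: S_u = 42.72, S_d = 21.07
Terminal payoffs (K − S): max(-12.72, 0) = 0, max(8.934, 0) = 8.934
Node 0 (S = 30): V_0 = e^(−0.01)·[0.4264·0.0000 + 0.5736·8.9343] = 5.0734

€5.07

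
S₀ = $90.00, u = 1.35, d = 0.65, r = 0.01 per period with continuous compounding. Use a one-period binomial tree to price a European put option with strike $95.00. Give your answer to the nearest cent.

$17.55

Risk-neutral probability p = (e^0.01 − 0.65)/(1.35 − 0.65) = 0.3601/0.7000 = 0.5144
Terminal stock prices: S_u = 121.5, S_d = 58.5
Terminal payoffs (K − S): max(-26.5, 0) = 0, max(36.5, 0) = 36.5
Node 0 (S = 90): V_0 = e^(−0.01)·[0.5144·0.0000 + 0.4856·36.5000] = 17.5496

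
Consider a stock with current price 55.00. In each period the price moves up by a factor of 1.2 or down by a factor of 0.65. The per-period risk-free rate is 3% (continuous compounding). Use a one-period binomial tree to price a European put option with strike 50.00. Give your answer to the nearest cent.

Risk-neutral probability p = (e^0.03 − 0.65)/(1.2 − 0.65) = 0.3805/0.5500 = 0.6917
Terminal stock prices: S_u = 66, S_d = 35.75
Terminal payoffs (K − S): max(-16, 0) = 0, max(14.25, 0) = 14.25
Node 0 (S = 55): V_0 = e^(−0.03)·[0.6917·0.0000 + 0.3083·14.2500] = 4.2629

4.26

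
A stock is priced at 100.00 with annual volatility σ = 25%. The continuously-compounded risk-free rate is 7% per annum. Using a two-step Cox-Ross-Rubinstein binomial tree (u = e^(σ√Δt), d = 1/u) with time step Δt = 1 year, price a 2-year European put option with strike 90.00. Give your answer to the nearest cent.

4.47

CRR parameters: u = e^(σ√Δt) = e^(0.25·√1) = 1.2840, d = 1/u = 0.7788
Per-period rate: rΔt = 0.07·1 = 0.07, so R = e^0.07 = 1.0725
Risk-neutral probability p = (e^0.07 − 0.7788)/(1.2840 − 0.7788) = 0.2937/0.5052 = 0.5813
Terminal stock prices: S_uu = 164.9, S_ud = 100, S_dd = 60.65
Terminal payoffs (K − S): max(-74.87, 0) = 0, max(-10, 0) = 0, max(29.35, 0) = 29.35
Node u (S = 128.4): V_u = e^(−0.07)·[0.5813·0.0000 + 0.4187·0.0000] = 0.0000
Node d (S = 77.88): V_d = e^(−0.07)·[0.5813·0.0000 + 0.4187·29.3469] = 11.4557
Node 0 (S = 100): V_0 = e^(−0.07)·[0.5813·0.0000 + 0.4187·11.4557] = 4.4718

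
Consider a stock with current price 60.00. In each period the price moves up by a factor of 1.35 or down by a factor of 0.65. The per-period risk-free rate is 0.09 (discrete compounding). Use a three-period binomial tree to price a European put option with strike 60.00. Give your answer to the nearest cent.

6.90

Risk-neutral probability p = (1 + 0.09 − 0.65)/(1.35 − 0.65) = 0.4400/0.7000 = 0.6286
Terminal stock prices: S_uuu = 147.6, S_uud = 71.08, S_udd = 34.22, S_ddd = 16.48
Terminal payoffs (K − S): max(-87.62, 0) = 0, max(-11.08, 0) = 0, max(25.78, 0) = 25.78, max(43.52, 0) = 43.52
Node uu (S = 109.4): V_uu = 1/1.09·[0.6286·0.0000 + 0.3714·0.0000] = 0.0000
Node ud (S = 52.65): V_ud = 1/1.09·[0.6286·0.0000 + 0.3714·25.7775] = 8.7839
Node dd (S = 25.35): V_dd = 1/1.09·[0.6286·25.7775 + 0.3714·43.5225] = 29.6959
Node u (S = 81): V_u = 1/1.09·[0.6286·0.0000 + 0.3714·8.7839] = 2.9932
Node d (S = 39): V_d = 1/1.09·[0.6286·8.7839 + 0.3714·29.6959] = 15.1846
Node 0 (S = 60): V_0 = 1/1.09·[0.6286·2.9932 + 0.3714·15.1846] = 6.9004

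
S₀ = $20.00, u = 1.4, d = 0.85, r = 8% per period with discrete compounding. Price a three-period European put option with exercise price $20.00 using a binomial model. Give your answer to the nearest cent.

Risk-neutral probability p = (1 + 0.08 − 0.85)/(1.4 − 0.85) = 0.2300/0.5500 = 0.4182
Terminal stock prices: S_uuu = 54.88, S_uud = 33.32, S_udd = 20.23, S_ddd = 12.28
Terminal payoffs (K − S): max(-34.88, 0) = 0, max(-13.32, 0) = 0, max(-0.23, 0) = 0, max(7.718, 0) = 7.718
Node uu (S = 39.2): V_uu = 1/1.08·[0.4182·0.0000 + 0.5818·0.0000] = 0.0000
Node ud (S = 23.8): V_ud = 1/1.08·[0.4182·0.0000 + 0.5818·0.0000] = 0.0000
Node dd (S = 14.45): V_dd = 1/1.08·[0.4182·0.0000 + 0.5818·7.7175] = 4.1576
Node u (S = 28): V_u = 1/1.08·[0.4182·0.0000 + 0.5818·0.0000] = 0.0000
Node d (S = 17): V_d = 1/1.08·[0.4182·0.0000 + 0.5818·4.1576] = 2.2398
Node 0 (S = 20): V_0 = 1/1.08·[0.4182·0.0000 + 0.5818·2.2398] = 1.2066

$1.21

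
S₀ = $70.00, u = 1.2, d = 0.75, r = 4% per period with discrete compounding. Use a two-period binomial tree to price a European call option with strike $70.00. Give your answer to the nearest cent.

$11.83

Risk-neutral probability p = (1 + 0.04 − 0.75)/(1.2 − 0.75) = 0.2900/0.4500 = 0.6444
Terminal stock prices: S_uu = 100.8, S_ud = 63, S_dd = 39.38
Terminal payoffs (S − K): max(30.8, 0) = 30.8, max(-7, 0) = 0, max(-30.62, 0) = 0
Node u (S = 84): V_u = 1/1.04·[0.6444·30.8000 + 0.3556·0.0000] = 19.0855
Node d (S = 52.5): V_d = 1/1.04·[0.6444·0.0000 + 0.3556·0.0000] = 0.0000
Node 0 (S = 70): V_0 = 1/1.04·[0.6444·19.0855 + 0.3556·0.0000] = 11.8265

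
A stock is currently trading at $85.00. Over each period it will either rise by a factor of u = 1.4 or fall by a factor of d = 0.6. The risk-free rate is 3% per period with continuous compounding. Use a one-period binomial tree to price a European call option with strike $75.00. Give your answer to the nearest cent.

$22.98

Risk-neutral probability p = (e^0.03 − 0.6)/(1.4 − 0.6) = 0.4305/0.8000 = 0.5381
Terminal stock prices: S_u = 119, S_d = 51
Terminal payoffs (S − K): max(44, 0) = 44, max(-24, 0) = 0
Node 0 (S = 85): V_0 = e^(−0.03)·[0.5381·44.0000 + 0.4619·0.0000] = 22.9753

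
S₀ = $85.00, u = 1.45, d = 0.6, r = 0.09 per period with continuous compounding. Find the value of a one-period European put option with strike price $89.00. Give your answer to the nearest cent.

Risk-neutral probability p = (e^0.09 − 0.6)/(1.45 − 0.6) = 0.4942/0.8500 = 0.5814
Terminal stock prices: S_u = 123.2, S_d = 51
Terminal payoffs (K − S): max(-34.25, 0) = 0, max(38, 0) = 38
Node 0 (S = 85): V_0 = e^(−0.09)·[0.5814·0.0000 + 0.4186·38.0000] = 14.5384

$14.54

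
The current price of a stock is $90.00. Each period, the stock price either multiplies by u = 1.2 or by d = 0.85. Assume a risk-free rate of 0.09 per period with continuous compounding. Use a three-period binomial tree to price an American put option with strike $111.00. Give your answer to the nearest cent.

$21.00

Risk-neutral probability p = (e^0.09 − 0.85)/(1.2 − 0.85) = 0.2442/0.3500 = 0.6976
Terminal stock prices: S_uuu = 155.5, S_uud = 110.2, S_udd = 78.03, S_ddd = 55.27
Terminal payoffs (K − S): max(-44.52, 0) = 0, max(0.84, 0) = 0.84, max(32.97, 0) = 32.97, max(55.73, 0) = 55.73
Node uu (S = 129.6): continuation = e^(−0.09)·[0.6976·0.0000 + 0.3024·0.8400] = 0.2321; exercise value = 0.0000 ≤ continuation, so V_uu = 0.2321
Node ud (S = 91.8): continuation = e^(−0.09)·[0.6976·0.8400 + 0.3024·32.9700] = 9.6464; exercise value = 19.2000 > continuation, so V_ud = 19.2000 (exercise)
Node dd (S = 65.02): continuation = e^(−0.09)·[0.6976·32.9700 + 0.3024·55.7288] = 36.4214; exercise value = 45.9750 > continuation, so V_dd = 45.9750 (exercise)
Node u (S = 108): continuation = e^(−0.09)·[0.6976·0.2321 + 0.3024·19.2000] = 5.4536; exercise value = 3.0000 ≤ continuation, so V_u = 5.4536
Node d (S = 76.5): continuation = e^(−0.09)·[0.6976·19.2000 + 0.3024·45.9750] = 24.9464; exercise value = 34.5000 > continuation, so V_d = 34.5000 (exercise)
Node 0 (S = 90): continuation = e^(−0.09)·[0.6976·5.4536 + 0.3024·34.5000] = 13.0108; exercise value = 21.0000 > continuation, so V_0 = 21.0000 (exercise)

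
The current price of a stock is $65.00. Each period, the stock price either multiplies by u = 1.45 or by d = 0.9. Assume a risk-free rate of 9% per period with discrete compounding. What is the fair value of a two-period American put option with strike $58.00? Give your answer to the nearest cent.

Risk-neutral probability p = (1 + 0.09 − 0.9)/(1.45 − 0.9) = 0.1900/0.5500 = 0.3455
Terminal stock prices: S_uu = 136.7, S_ud = 84.83, S_dd = 52.65
Terminal payoffs (K − S): max(-78.66, 0) = 0, max(-26.83, 0) = 0, max(5.35, 0) = 5.35
Node u (S = 94.25): continuation = 1/1.09·[0.3455·0.0000 + 0.6545·0.0000] = 0.0000; exercise value = 0.0000 ≤ continuation, so V_u = 0.0000
Node d (S = 58.5): continuation = 1/1.09·[0.3455·0.0000 + 0.6545·5.3500] = 3.2127; exercise value = 0.0000 ≤ continuation, so V_d = 3.2127
Node 0 (S = 65): continuation = 1/1.09·[0.3455·0.0000 + 0.6545·3.2127] = 1.9292; exercise value = 0.0000 ≤ continuation, so V_0 = 1.9292

$1.93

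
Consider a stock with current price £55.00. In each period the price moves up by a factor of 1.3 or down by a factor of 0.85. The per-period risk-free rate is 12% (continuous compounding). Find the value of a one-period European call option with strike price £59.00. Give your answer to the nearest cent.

Risk-neutral probability p = (e^0.12 − 0.85)/(1.3 − 0.85) = 0.2775/0.4500 = 0.6167
Terminal stock prices: S_u = 71.5, S_d = 46.75
Terminal payoffs (S − K): max(12.5, 0) = 12.5, max(-12.25, 0) = 0
Node 0 (S = 55): V_0 = e^(−0.12)·[0.6167·12.5000 + 0.3833·0.0000] = 6.8366

£6.84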